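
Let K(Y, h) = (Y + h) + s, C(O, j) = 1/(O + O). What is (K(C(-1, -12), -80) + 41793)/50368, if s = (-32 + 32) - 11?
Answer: 83403/100736 ≈ 0.82794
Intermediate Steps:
s = -11 (s = 0 - 11 = -11)
C(O, j) = 1/(2*O)
K(Y, h) = -11 + Y + h (K(Y, h) = (Y + h) - 11 = -11 + Y + h)
(K(C(-1, -12), -80) + 41793)/50368 = ((-11 + (1/2)/(-1) - 80) + 41793)/50368 = ((-11 + (1/2)*(-1) - 80) + 41793)*(1/50368) = ((-11 - 1/2 - 80) + 41793)*(1/50368) = (-183/2 + 41793)*(1/50368) = (83403/2)*(1/50368) = 83403/100736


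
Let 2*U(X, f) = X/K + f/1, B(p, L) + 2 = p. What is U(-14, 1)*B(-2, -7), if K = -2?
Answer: -16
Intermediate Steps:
B(p, L) = -2 + p
U(X, f) = f/2 - X/4 (U(X, f) = (X/(-2) + f/1)/2 = (X*(-1/2) + f*1)/2 = (-X/2 + f)/2 = (f - X/2)/2 = f/2 - X/4)
U(-14, 1)*B(-2, -7) = ((1/2)*1 - 1/4*(-14))*(-2 - 2) = (1/2 + 7/2)*(-4) = 4*(-4) = -16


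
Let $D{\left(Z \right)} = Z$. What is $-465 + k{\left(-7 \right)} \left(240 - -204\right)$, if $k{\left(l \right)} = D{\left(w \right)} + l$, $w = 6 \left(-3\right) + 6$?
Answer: $-8901$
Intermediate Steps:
$w = -12$ ($w = -18 + 6 = -12$)
$k{\left(l \right)} = -12 + l$
$-465 + k{\left(-7 \right)} \left(240 - -204\right) = -465 + \left(-12 - 7\right) \left(240 - -204\right) = -465 - 19 \left(240 + 204\right) = -465 - 8436 = -8901$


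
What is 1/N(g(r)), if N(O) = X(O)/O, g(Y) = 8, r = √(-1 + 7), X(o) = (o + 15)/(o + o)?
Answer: 128/23 ≈ 5.5652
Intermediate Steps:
X(o) = (15 + o)/(2*o) (X(o) = (15 + o)/((2*o)) = (15 + o)*(1/(2*o)) = (15 + o)/(2*o))
r = √6 ≈ 2.4495
N(O) = (15 + O)/(2*O²) (N(O) = ((15 + O)/(2*O))/O = (15 + O)/(2*O²))
1/N(g(r)) = 1/((½)*(15 + 8)/8²) = 1/((½)*(1/64)*23) = 1/(23/128) = 128/23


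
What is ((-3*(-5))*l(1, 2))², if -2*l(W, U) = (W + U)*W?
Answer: 2025/4 ≈ 506.25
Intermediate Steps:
l(W, U) = -W*(U + W)/2 (l(W, U) = -(W + U)*W/2 = -(U + W)*W/2 = -W*(U + W)/2)
((-3*(-5))*l(1, 2))² = ((-3*(-5))*(-½*1*(2 + 1)))² = (15*(-½*1*3))² = (15*(-3/2))² = (-45/2)² = 2025/4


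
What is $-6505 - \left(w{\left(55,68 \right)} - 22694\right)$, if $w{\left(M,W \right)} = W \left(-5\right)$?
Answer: $16529$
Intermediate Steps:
$w{\left(M,W \right)} = - 5 W$
$-6505 - \left(w{\left(55,68 \right)} - 22694\right) = -6505 - \left(\left(-5\right) 68 - 22694\right) = -6505 - \left(-340 - 22694\right) = -6505 - -23034 = -6505 + 23034 = 16529$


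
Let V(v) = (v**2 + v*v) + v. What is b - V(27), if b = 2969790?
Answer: 2968305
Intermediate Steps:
V(v) = v + 2*v**2 (V(v) = (v**2 + v**2) + v = 2*v**2 + v = v + 2*v**2)
b - V(27) = 2969790 - 27*(1 + 2*27) = 2969790 - 27*(1 + 54) = 2969790 - 27*55 = 2969790 - 1*1485 = 2969790 - 1485 = 2968305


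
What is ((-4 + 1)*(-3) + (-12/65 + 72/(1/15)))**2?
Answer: 5008817529/4225 ≈ 1.1855e+6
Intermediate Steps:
((-4 + 1)*(-3) + (-12/65 + 72/(1/15)))**2 = (-3*(-3) + (-12*1/65 + 72/(1/15)))**2 = (9 + (-12/65 + 72*15))**2 = (9 + (-12/65 + 1080))**2 = (9 + 70188/65)**2 = (70773/65)**2 = 5008817529/4225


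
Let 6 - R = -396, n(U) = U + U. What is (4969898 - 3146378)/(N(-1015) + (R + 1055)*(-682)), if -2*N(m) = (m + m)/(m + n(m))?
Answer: -5470560/2981023 ≈ -1.8351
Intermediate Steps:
n(U) = 2*U
R = 402 (R = 6 - 1*(-396) = 6 + 396 = 402)
N(m) = -⅓ (N(m) = -(m + m)/(2*(m + 2*m)) = -2*m/(2*(3*m)) = -2*m*1/(3*m)/2 = -½*⅔ = -⅓)
(4969898 - 3146378)/(N(-1015) + (R + 1055)*(-682)) = (4969898 - 3146378)/(-⅓ + (402 + 1055)*(-682)) = 1823520/(-⅓ + 1457*(-682)) = 1823520/(-⅓ - 993674) = 1823520/(-2981023/3) = 1823520*(-3/2981023) = -5470560/2981023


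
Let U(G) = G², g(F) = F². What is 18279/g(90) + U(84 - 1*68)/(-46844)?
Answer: 7909147/3513300 ≈ 2.2512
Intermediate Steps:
18279/g(90) + U(84 - 1*68)/(-46844) = 18279/(90²) + (84 - 1*68)²/(-46844) = 18279/8100 + (84 - 68)²*(-1/46844) = 18279*(1/8100) + 16²*(-1/46844) = 677/300 + 256*(-1/46844) = 677/300 - 64/11711 = 7909147/3513300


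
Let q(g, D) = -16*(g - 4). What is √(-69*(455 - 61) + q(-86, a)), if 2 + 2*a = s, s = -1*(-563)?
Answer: I*√25746 ≈ 160.46*I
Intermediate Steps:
s = 563
a = 561/2 (a = -1 + (½)*563 = -1 + 563/2 = 561/2 ≈ 280.50)
q(g, D) = 64 - 16*g (q(g, D) = -16*(-4 + g) = 64 - 16*g)
√(-69*(455 - 61) + q(-86, a)) = √(-69*(455 - 61) + (64 - 16*(-86))) = √(-69*394 + (64 + 1376)) = √(-27186 + 1440) = √(-25746) = I*√25746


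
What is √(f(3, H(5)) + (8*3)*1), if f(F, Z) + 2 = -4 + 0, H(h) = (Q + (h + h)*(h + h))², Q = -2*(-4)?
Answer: 3*√2 ≈ 4.2426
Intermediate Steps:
Q = 8
H(h) = (8 + 4*h²)² (H(h) = (8 + (h + h)*(h + h))² = (8 + (2*h)*(2*h))² = (8 + 4*h²)²)
f(F, Z) = -6 (f(F, Z) = -2 + (-4 + 0) = -2 - 4 = -6)
√(f(3, H(5)) + (8*3)*1) = √(-6 + (8*3)*1) = √(-6 + 24*1) = √(-6 + 24) = √18 = 3*√2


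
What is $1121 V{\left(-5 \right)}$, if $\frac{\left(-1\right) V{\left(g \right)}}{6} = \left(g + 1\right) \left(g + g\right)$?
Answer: $-269040$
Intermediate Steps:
$V{\left(g \right)} = - 12 g \left(1 + g\right)$ ($V{\left(g \right)} = - 6 \left(g + 1\right) \left(g + g\right) = - 6 \left(1 + g\right) 2 g = - 6 \cdot 2 g \left(1 + g\right) = - 12 g \left(1 + g\right)$)
$1121 V{\left(-5 \right)} = 1121 \left(\left(-12\right) \left(-5\right) \left(1 - 5\right)\right) = 1121 \left(\left(-12\right) \left(-5\right) \left(-4\right)\right) = 1121 \left(-240\right) = -269040$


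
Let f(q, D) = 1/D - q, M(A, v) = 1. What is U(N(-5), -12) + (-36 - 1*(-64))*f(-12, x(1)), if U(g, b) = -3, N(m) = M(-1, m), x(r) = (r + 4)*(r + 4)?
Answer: 8353/25 ≈ 334.12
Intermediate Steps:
x(r) = (4 + r)² (x(r) = (4 + r)*(4 + r) = (4 + r)²)
N(m) = 1
U(N(-5), -12) + (-36 - 1*(-64))*f(-12, x(1)) = -3 + (-36 - 1*(-64))*(1/((4 + 1)²) - 1*(-12)) = -3 + (-36 + 64)*(1/(5²) + 12) = -3 + 28*(1/25 + 12) = -3 + 28*(301/25) = -3 + 8428/25 = 8353/25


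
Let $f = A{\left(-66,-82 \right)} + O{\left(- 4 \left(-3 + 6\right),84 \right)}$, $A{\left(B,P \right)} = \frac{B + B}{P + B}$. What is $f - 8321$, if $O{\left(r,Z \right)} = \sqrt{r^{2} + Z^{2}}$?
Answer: $- \frac{307844}{37} + 60 \sqrt{2} \approx -8235.3$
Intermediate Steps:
$O{\left(r,Z \right)} = \sqrt{Z^{2} + r^{2}}$
$A{\left(B,P \right)} = \frac{2 B}{B + P}$
$f = \frac{33}{37} + 60 \sqrt{2}$ ($f = 2 \left(-66\right) \frac{1}{-66 - 82} + \sqrt{84^{2} + \left(- 4 \left(-3 + 6\right)\right)^{2}} = 2 \left(-66\right) \frac{1}{-148} + \sqrt{7056 + \left(\left(-4\right) 3\right)^{2}} = 2 \left(-66\right) \left(- \frac{1}{148}\right) + \sqrt{7056 + \left(-12\right)^{2}} = \frac{33}{37} + \sqrt{7056 + 144} = \frac{33}{37} + \sqrt{7200} = \frac{33}{37} + 60 \sqrt{2} \approx 85.745$)
$f - 8321 = \left(\frac{33}{37} + 60 \sqrt{2}\right) - 8321 = - \frac{307844}{37} + 60 \sqrt{2}$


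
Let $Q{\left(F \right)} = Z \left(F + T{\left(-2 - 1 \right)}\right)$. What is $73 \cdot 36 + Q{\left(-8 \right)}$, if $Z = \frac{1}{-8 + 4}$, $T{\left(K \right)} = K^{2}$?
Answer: $\frac{10511}{4} \approx 2627.8$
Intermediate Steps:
$Z = - \frac{1}{4}$ ($Z = \frac{1}{-4} = - \frac{1}{4} \approx -0.25$)
$Q{\left(F \right)} = - \frac{9}{4} - \frac{F}{4}$ ($Q{\left(F \right)} = - \frac{F + \left(-2 - 1\right)^{2}}{4} = - \frac{F + \left(-3\right)^{2}}{4} = - \frac{F + 9}{4} = - \frac{9 + F}{4} = - \frac{9}{4} - \frac{F}{4}$)
$73 \cdot 36 + Q{\left(-8 \right)} = 73 \cdot 36 - \frac{1}{4} = 2628 + \left(- \frac{9}{4} + 2\right) = 2628 - \frac{1}{4} = \frac{10511}{4}$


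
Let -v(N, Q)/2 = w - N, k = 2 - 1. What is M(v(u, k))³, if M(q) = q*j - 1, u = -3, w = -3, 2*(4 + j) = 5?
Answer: -1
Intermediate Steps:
j = -3/2 (j = -4 + (½)*5 = -4 + 5/2 = -3/2 ≈ -1.5000)
k = 1
v(N, Q) = 6 + 2*N (v(N, Q) = -2*(-3 - N) = 6 + 2*N)
M(q) = -1 - 3*q/2 (M(q) = q*(-3/2) - 1 = -3*q/2 - 1 = -1 - 3*q/2)
M(v(u, k))³ = (-1 - 3*(6 + 2*(-3))/2)³ = (-1 - 3*(6 - 6)/2)³ = (-1 - 3/2*0)³ = (-1 + 0)³ = (-1)³ = -1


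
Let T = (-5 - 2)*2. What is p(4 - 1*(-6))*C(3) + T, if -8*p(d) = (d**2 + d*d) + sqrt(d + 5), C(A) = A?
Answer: -89 - 3*sqrt(15)/8 ≈ -90.452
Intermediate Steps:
p(d) = -d**2/4 - sqrt(5 + d)/8 (p(d) = -((d**2 + d*d) + sqrt(d + 5))/8 = -((d**2 + d**2) + sqrt(5 + d))/8 = -(2*d**2 + sqrt(5 + d))/8 = -(sqrt(5 + d) + 2*d**2)/8 = -d**2/4 - sqrt(5 + d)/8)
T = -14 (T = -7*2 = -14)
p(4 - 1*(-6))*C(3) + T = (-(4 - 1*(-6))**2/4 - sqrt(5 + (4 - 1*(-6)))/8)*3 - 14 = (-(4 + 6)**2/4 - sqrt(5 + (4 + 6))/8)*3 - 14 = (-1/4*10**2 - sqrt(5 + 10)/8)*3 - 14 = (-1/4*100 - sqrt(15)/8)*3 - 14 = (-25 - sqrt(15)/8)*3 - 14 = (-75 - 3*sqrt(15)/8) - 14 = -89 - 3*sqrt(15)/8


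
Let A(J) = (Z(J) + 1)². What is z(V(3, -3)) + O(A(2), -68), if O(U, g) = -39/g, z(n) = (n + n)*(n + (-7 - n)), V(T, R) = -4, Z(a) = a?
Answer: 3847/68 ≈ 56.574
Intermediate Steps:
z(n) = -14*n (z(n) = (2*n)*(-7) = -14*n)
A(J) = (1 + J)² (A(J) = (J + 1)² = (1 + J)²)
z(V(3, -3)) + O(A(2), -68) = -14*(-4) - 39/(-68) = 56 - 39*(-1/68) = 56 + 39/68 = 3847/68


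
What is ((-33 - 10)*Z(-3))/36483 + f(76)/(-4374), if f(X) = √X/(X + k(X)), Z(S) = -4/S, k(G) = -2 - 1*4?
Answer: -172/109449 - √19/153090 ≈ -0.0016000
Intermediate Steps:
k(G) = -6 (k(G) = -2 - 4 = -6)
f(X) = √X/(-6 + X) (f(X) = √X/(X - 6) = √X/(-6 + X))
((-33 - 10)*Z(-3))/36483 + f(76)/(-4374) = ((-33 - 10)*(-4/(-3)))/36483 + (√76/(-6 + 76))/(-4374) = -(-172)*(-1)/3*(1/36483) + ((2*√19)/70)*(-1/4374) = -43*4/3*(1/36483) + ((2*√19)*(1/70))*(-1/4374) = -172/3*1/36483 + (√19/35)*(-1/4374) = -172/109449 - √19/153090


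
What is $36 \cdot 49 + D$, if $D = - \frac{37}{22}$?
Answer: $\frac{38771}{22} \approx 1762.3$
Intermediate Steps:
$D = - \frac{37}{22}$ ($D = \left(-37\right) \frac{1}{22} = - \frac{37}{22} \approx -1.6818$)
$36 \cdot 49 + D = 36 \cdot 49 - \frac{37}{22} = 1764 - \frac{37}{22} = \frac{38771}{22}$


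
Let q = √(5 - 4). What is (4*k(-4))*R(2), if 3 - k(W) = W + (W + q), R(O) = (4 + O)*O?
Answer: 480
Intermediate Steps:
R(O) = O*(4 + O)
q = 1 (q = √1 = 1)
k(W) = 2 - 2*W (k(W) = 3 - (W + (W + 1)) = 3 - (W + (1 + W)) = 3 - (1 + 2*W) = 3 + (-1 - 2*W) = 2 - 2*W)
(4*k(-4))*R(2) = (4*(2 - 2*(-4)))*(2*(4 + 2)) = (4*(2 + 8))*(2*6) = (4*10)*12 = 40*12 = 480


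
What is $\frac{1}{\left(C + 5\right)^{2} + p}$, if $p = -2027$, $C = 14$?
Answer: $- \frac{1}{1666} \approx -0.00060024$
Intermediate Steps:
$\frac{1}{\left(C + 5\right)^{2} + p} = \frac{1}{\left(14 + 5\right)^{2} - 2027} = \frac{1}{19^{2} - 2027} = \frac{1}{361 - 2027} = \frac{1}{-1666} = - \frac{1}{1666}$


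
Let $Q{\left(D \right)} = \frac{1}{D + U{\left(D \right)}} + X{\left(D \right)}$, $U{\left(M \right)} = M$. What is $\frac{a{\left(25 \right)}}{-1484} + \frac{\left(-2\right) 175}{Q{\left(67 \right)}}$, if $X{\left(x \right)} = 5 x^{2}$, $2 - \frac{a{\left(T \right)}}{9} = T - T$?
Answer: $- \frac{61868479}{2231662202} \approx -0.027723$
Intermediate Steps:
$a{\left(T \right)} = 18$ ($a{\left(T \right)} = 18 - 9 \left(T - T\right) = 18 - 0 = 18 + 0 = 18$)
$Q{\left(D \right)} = \frac{1}{2 D} + 5 D^{2}$ ($Q{\left(D \right)} = \frac{1}{D + D} + 5 D^{2} = \frac{1}{2 D} + 5 D^{2}$)
$\frac{a{\left(25 \right)}}{-1484} + \frac{\left(-2\right) 175}{Q{\left(67 \right)}} = \frac{18}{-1484} + \frac{\left(-2\right) 175}{\frac{1}{2} \cdot \frac{1}{67} \left(1 + 10 \cdot 67^{3}\right)} = 18 \left(- \frac{1}{1484}\right) - \frac{350}{\frac{1}{2} \cdot \frac{1}{67} \left(1 + 10 \cdot 300763\right)} = - \frac{9}{742} - \frac{350}{\frac{1}{2} \cdot \frac{1}{67} \left(1 + 3007630\right)} = - \frac{9}{742} - \frac{350}{\frac{1}{2} \cdot \frac{1}{67} \cdot 3007631} = - \frac{9}{742} - \frac{350}{\frac{3007631}{134}} = - \frac{9}{742} - \frac{46900}{3007631} = - \frac{61868479}{2231662202}$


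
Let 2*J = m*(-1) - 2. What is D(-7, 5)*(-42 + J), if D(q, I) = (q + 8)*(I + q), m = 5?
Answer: 91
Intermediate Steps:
D(q, I) = (8 + q)*(I + q)
J = -7/2 (J = (5*(-1) - 2)/2 = (-5 - 2)/2 = (½)*(-7) = -7/2 ≈ -3.5000)
D(-7, 5)*(-42 + J) = ((-7)² + 8*5 + 8*(-7) + 5*(-7))*(-42 - 7/2) = (49 + 40 - 56 - 35)*(-91/2) = -2*(-91/2) = 91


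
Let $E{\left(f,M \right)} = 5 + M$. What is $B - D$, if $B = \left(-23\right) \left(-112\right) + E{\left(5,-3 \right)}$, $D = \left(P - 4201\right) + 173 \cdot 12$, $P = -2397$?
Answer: $7100$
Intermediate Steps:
$D = -4522$ ($D = \left(-2397 - 4201\right) + 173 \cdot 12 = -6598 + 2076 = -4522$)
$B = 2578$ ($B = \left(-23\right) \left(-112\right) + \left(5 - 3\right) = 2576 + 2 = 2578$)
$B - D = 2578 - -4522 = 2578 + 4522 = 7100$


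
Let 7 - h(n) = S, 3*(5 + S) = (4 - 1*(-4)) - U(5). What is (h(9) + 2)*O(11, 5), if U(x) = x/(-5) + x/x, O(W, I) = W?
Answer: 374/3 ≈ 124.67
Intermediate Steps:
U(x) = 1 - x/5 (U(x) = x*(-⅕) + 1 = -x/5 + 1 = 1 - x/5)
S = -7/3 (S = -5 + ((4 - 1*(-4)) - (1 - ⅕*5))/3 = -5 + ((4 + 4) - (1 - 1))/3 = -5 + (8 - 1*0)/3 = -5 + (8 + 0)/3 = -5 + (⅓)*8 = -5 + 8/3 = -7/3 ≈ -2.3333)
h(n) = 28/3 (h(n) = 7 - 1*(-7/3) = 7 + 7/3 = 28/3)
(h(9) + 2)*O(11, 5) = (28/3 + 2)*11 = (34/3)*11 = 374/3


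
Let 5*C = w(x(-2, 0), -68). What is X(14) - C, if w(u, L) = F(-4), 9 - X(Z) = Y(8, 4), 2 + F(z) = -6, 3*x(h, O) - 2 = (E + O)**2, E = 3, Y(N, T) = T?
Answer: 33/5 ≈ 6.6000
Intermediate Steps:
x(h, O) = 2/3 + (3 + O)**2/3
F(z) = -8 (F(z) = -2 - 6 = -8)
X(Z) = 5 (X(Z) = 9 - 1*4 = 9 - 4 = 5)
w(u, L) = -8
C = -8/5 (C = (1/5)*(-8) = -8/5 ≈ -1.6000)
X(14) - C = 5 - 1*(-8/5) = 5 + 8/5 = 33/5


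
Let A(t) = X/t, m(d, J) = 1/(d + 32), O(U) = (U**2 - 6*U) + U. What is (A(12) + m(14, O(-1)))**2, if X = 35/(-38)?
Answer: 332929/109998144 ≈ 0.0030267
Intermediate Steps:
O(U) = U**2 - 5*U
m(d, J) = 1/(32 + d)
X = -35/38 (X = 35*(-1/38) = -35/38 ≈ -0.92105)
A(t) = -35/(38*t)
(A(12) + m(14, O(-1)))**2 = (-35/38/12 + 1/(32 + 14))**2 = (-35/38*1/12 + 1/46)**2 = (-35/456 + 1/46)**2 = (-577/10488)**2 = 332929/109998144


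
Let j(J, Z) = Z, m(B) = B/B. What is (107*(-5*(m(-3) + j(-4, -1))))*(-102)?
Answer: 0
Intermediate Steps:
m(B) = 1
(107*(-5*(m(-3) + j(-4, -1))))*(-102) = (107*(-5*(1 - 1)))*(-102) = (107*(-5*0))*(-102) = (107*0)*(-102) = 0*(-102) = 0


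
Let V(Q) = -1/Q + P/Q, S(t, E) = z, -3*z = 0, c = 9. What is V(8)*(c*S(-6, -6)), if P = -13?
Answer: 0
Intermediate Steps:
z = 0 (z = -⅓*0 = 0)
S(t, E) = 0
V(Q) = -14/Q (V(Q) = -1/Q - 13/Q = -14/Q)
V(8)*(c*S(-6, -6)) = (-14/8)*(9*0) = -14*⅛*0 = -7/4*0 = 0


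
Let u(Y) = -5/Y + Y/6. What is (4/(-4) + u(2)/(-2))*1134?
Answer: 189/2 ≈ 94.500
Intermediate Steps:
u(Y) = -5/Y + Y/6 (u(Y) = -5/Y + Y*(⅙) = -5/Y + Y/6)
(4/(-4) + u(2)/(-2))*1134 = (4/(-4) + (-5/2 + (⅙)*2)/(-2))*1134 = (4*(-¼) + (-5*½ + ⅓)*(-½))*1134 = (-1 + (-5/2 + ⅓)*(-½))*1134 = (-1 - 13/6*(-½))*1134 = (-1 + 13/12)*1134 = (1/12)*1134 = 189/2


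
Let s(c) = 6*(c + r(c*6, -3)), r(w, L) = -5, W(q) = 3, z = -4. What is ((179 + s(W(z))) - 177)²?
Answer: 100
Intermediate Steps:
s(c) = -30 + 6*c (s(c) = 6*(c - 5) = 6*(-5 + c) = -30 + 6*c)
((179 + s(W(z))) - 177)² = ((179 + (-30 + 6*3)) - 177)² = ((179 + (-30 + 18)) - 177)² = ((179 - 12) - 177)² = (167 - 177)² = (-10)² = 100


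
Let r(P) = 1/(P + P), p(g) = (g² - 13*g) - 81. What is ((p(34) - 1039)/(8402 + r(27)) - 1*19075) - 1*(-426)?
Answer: -8461241065/453709 ≈ -18649.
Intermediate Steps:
p(g) = -81 + g² - 13*g
r(P) = 1/(2*P)
((p(34) - 1039)/(8402 + r(27)) - 1*19075) - 1*(-426) = (((-81 + 34² - 13*34) - 1039)/(8402 + (½)/27) - 1*19075) - 1*(-426) = (((-81 + 1156 - 442) - 1039)/(8402 + (½)*(1/27)) - 19075) + 426 = ((633 - 1039)/(8402 + 1/54) - 19075) + 426 = (-406/453709/54 - 19075) + 426 = (-406*54/453709 - 19075) + 426 = (-21924/453709 - 19075) + 426 = -8654521099/453709 + 426 = -8461241065/453709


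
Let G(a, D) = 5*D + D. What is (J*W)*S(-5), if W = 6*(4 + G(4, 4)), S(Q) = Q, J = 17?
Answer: -14280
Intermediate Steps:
G(a, D) = 6*D
W = 168 (W = 6*(4 + 6*4) = 6*(4 + 24) = 6*28 = 168)
(J*W)*S(-5) = (17*168)*(-5) = 2856*(-5) = -14280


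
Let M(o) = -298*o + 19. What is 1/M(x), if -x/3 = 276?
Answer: 1/246763 ≈ 4.0525e-6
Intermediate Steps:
x = -828 (x = -3*276 = -828)
M(o) = 19 - 298*o
1/M(x) = 1/(19 - 298*(-828)) = 1/(19 + 246744) = 1/246763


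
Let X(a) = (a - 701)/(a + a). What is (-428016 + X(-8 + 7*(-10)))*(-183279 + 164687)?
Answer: 310345644616/39 ≈ 7.9576e+9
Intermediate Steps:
X(a) = (-701 + a)/(2*a) (X(a) = (-701 + a)/((2*a)) = (-701 + a)*(1/(2*a)) = (-701 + a)/(2*a))
(-428016 + X(-8 + 7*(-10)))*(-183279 + 164687) = (-428016 + (-701 + (-8 + 7*(-10)))/(2*(-8 + 7*(-10))))*(-183279 + 164687) = (-428016 + (-701 + (-8 - 70))/(2*(-8 - 70)))*(-18592) = (-428016 + (1/2)*(-701 - 78)/(-78))*(-18592) = (-428016 + (1/2)*(-1/78)*(-779))*(-18592) = (-428016 + 779/156)*(-18592) = -66769717/156*(-18592) = 310345644616/39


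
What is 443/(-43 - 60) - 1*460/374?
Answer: -106531/19261 ≈ -5.5309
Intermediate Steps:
443/(-43 - 60) - 1*460/374 = 443/(-103) - 460*1/374 = 443*(-1/103) - 230/187 = -443/103 - 230/187 = -106531/19261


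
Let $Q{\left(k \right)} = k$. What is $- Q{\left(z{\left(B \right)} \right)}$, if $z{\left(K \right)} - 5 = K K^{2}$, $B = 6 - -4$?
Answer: $-1005$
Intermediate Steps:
$B = 10$ ($B = 6 + 4 = 10$)
$z{\left(K \right)} = 5 + K^{3}$ ($z{\left(K \right)} = 5 + K K^{2} = 5 + K^{3}$)
$- Q{\left(z{\left(B \right)} \right)} = - (5 + 10^{3}) = - (5 + 1000) = \left(-1\right) 1005 = -1005$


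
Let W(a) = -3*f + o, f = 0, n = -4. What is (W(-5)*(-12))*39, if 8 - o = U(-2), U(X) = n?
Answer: -5616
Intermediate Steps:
U(X) = -4
o = 12 (o = 8 - 1*(-4) = 8 + 4 = 12)
W(a) = 12 (W(a) = -3*0 + 12 = 0 + 12 = 12)
(W(-5)*(-12))*39 = (12*(-12))*39 = -144*39 = -5616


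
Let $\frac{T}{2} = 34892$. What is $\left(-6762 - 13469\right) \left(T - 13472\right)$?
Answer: $-1139248072$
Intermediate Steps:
$T = 69784$ ($T = 2 \cdot 34892 = 69784$)
$\left(-6762 - 13469\right) \left(T - 13472\right) = \left(-6762 - 13469\right) \left(69784 - 13472\right) = \left(-20231\right) 56312 = -1139248072$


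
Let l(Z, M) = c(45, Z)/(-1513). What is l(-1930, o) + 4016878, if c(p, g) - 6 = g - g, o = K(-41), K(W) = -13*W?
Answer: 6077536408/1513 ≈ 4.0169e+6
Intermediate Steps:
o = 533 (o = -13*(-41) = 533)
c(p, g) = 6 (c(p, g) = 6 + (g - g) = 6 + 0 = 6)
l(Z, M) = -6/1513 (l(Z, M) = 6/(-1513) = 6*(-1/1513) = -6/1513)
l(-1930, o) + 4016878 = -6/1513 + 4016878 = 6077536408/1513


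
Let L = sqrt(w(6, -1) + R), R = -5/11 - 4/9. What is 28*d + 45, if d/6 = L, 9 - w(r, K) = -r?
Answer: 45 + 112*sqrt(3839)/11 ≈ 675.86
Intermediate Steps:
w(r, K) = 9 + r (w(r, K) = 9 - (-1)*r = 9 + r)
R = -89/99 (R = -5*1/11 - 4*1/9 = -5/11 - 4/9 = -89/99 ≈ -0.89899)
L = 2*sqrt(3839)/33 (L = sqrt((9 + 6) - 89/99) = sqrt(15 - 89/99) = sqrt(1396/99) = 2*sqrt(3839)/33 ≈ 3.7551)
d = 4*sqrt(3839)/11 (d = 6*(2*sqrt(3839)/33) = 4*sqrt(3839)/11 ≈ 22.531)
28*d + 45 = 28*(4*sqrt(3839)/11) + 45 = 112*sqrt(3839)/11 + 45 = 45 + 112*sqrt(3839)/11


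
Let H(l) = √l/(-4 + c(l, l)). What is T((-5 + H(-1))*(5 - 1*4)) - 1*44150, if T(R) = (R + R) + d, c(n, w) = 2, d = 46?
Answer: -44114 - I ≈ -44114.0 - 1.0*I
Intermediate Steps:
H(l) = -√l/2 (H(l) = √l/(-4 + 2) = √l/(-2) = -√l/2)
T(R) = 46 + 2*R (T(R) = (R + R) + 46 = 2*R + 46 = 46 + 2*R)
T((-5 + H(-1))*(5 - 1*4)) - 1*44150 = (46 + 2*((-5 - I/2)*(5 - 1*4))) - 1*44150 = (46 + 2*((-5 - I/2)*(5 - 4))) - 44150 = (46 + 2*((-5 - I/2)*1)) - 44150 = (46 + 2*(-5 - I/2)) - 44150 = (46 + (-10 - I)) - 44150 = (36 - I) - 44150 = -44114 - I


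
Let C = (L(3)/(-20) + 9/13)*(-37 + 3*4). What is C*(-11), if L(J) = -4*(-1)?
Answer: 1760/13 ≈ 135.38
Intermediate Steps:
L(J) = 4
C = -160/13 (C = (4/(-20) + 9/13)*(-37 + 3*4) = (4*(-1/20) + 9*(1/13))*(-37 + 12) = (-1/5 + 9/13)*(-25) = (32/65)*(-25) = -160/13 ≈ -12.308)
C*(-11) = -160/13*(-11) = 1760/13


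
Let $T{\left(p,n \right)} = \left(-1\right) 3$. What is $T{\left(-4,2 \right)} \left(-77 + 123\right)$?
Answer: $-138$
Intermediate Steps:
$T{\left(p,n \right)} = -3$
$T{\left(-4,2 \right)} \left(-77 + 123\right) = - 3 \left(-77 + 123\right) = \left(-3\right) 46 = -138$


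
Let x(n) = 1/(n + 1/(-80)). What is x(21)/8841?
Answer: 80/14844039 ≈ 5.3894e-6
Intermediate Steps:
x(n) = 1/(-1/80 + n) (x(n) = 1/(n - 1/80) = 1/(-1/80 + n))
x(21)/8841 = (80/(-1 + 80*21))/8841 = (80/(-1 + 1680))*(1/8841) = (80/1679)*(1/8841) = 80/14844039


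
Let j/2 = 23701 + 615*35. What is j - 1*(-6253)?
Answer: 96705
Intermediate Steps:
j = 90452 (j = 2*(23701 + 615*35) = 2*(23701 + 21525) = 2*45226 = 90452)
j - 1*(-6253) = 90452 - 1*(-6253) = 90452 + 6253 = 96705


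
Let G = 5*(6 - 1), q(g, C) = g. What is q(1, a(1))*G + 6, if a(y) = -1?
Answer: 31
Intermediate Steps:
G = 25 (G = 5*5 = 25)
q(1, a(1))*G + 6 = 1*25 + 6 = 25 + 6 = 31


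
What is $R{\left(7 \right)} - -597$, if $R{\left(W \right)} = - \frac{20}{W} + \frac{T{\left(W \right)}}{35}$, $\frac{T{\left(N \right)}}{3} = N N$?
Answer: $\frac{20942}{35} \approx 598.34$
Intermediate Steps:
$T{\left(N \right)} = 3 N^{2}$ ($T{\left(N \right)} = 3 N N = 3 N^{2}$)
$R{\left(W \right)} = - \frac{20}{W} + \frac{3 W^{2}}{35}$
$R{\left(7 \right)} - -597 = \frac{-700 + 3 \cdot 7^{3}}{35 \cdot 7} - -597 = \frac{1}{35} \cdot \frac{1}{7} \left(-700 + 3 \cdot 343\right) + 597 = \frac{1}{35} \cdot \frac{1}{7} \left(-700 + 1029\right) + 597 = \frac{1}{35} \cdot \frac{1}{7} \cdot 329 + 597 = \frac{47}{35} + 597 = \frac{20942}{35}$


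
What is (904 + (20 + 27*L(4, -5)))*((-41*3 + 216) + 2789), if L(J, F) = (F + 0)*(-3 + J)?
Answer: 2273898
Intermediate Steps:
L(J, F) = F*(-3 + J)
(904 + (20 + 27*L(4, -5)))*((-41*3 + 216) + 2789) = (904 + (20 + 27*(-5*(-3 + 4))))*((-41*3 + 216) + 2789) = (904 + (20 + 27*(-5*1)))*((-123 + 216) + 2789) = (904 + (20 + 27*(-5)))*(93 + 2789) = (904 + (20 - 135))*2882 = (904 - 115)*2882 = 789*2882 = 2273898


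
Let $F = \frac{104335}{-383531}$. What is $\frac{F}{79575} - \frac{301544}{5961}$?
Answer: $- \frac{204510366567083}{4042813694585} \approx -50.586$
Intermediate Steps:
$F = - \frac{104335}{383531}$ ($F = 104335 \left(- \frac{1}{383531}\right) = - \frac{104335}{383531} \approx -0.27204$)
$\frac{F}{79575} - \frac{301544}{5961} = - \frac{104335}{383531 \cdot 79575} - \frac{301544}{5961} = \left(- \frac{104335}{383531}\right) \frac{1}{79575} - \frac{301544}{5961} = - \frac{20867}{6103895865} - \frac{301544}{5961} = - \frac{204510366567083}{4042813694585}$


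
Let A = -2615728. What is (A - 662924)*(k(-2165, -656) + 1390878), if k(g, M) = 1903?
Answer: -4566444211212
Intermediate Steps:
(A - 662924)*(k(-2165, -656) + 1390878) = (-2615728 - 662924)*(1903 + 1390878) = -3278652*1392781 = -4566444211212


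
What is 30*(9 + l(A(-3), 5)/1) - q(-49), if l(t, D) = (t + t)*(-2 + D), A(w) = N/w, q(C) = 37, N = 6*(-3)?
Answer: 1313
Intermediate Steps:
N = -18
A(w) = -18/w
l(t, D) = 2*t*(-2 + D) (l(t, D) = (2*t)*(-2 + D) = 2*t*(-2 + D))
30*(9 + l(A(-3), 5)/1) - q(-49) = 30*(9 + (2*(-18/(-3))*(-2 + 5))/1) - 1*37 = 30*(9 + (2*(-18*(-1/3))*3)*1) - 37 = 30*(9 + (2*6*3)*1) - 37 = 30*(9 + 36*1) - 37 = 30*(9 + 36) - 37 = 30*45 - 37 = 1350 - 37 = 1313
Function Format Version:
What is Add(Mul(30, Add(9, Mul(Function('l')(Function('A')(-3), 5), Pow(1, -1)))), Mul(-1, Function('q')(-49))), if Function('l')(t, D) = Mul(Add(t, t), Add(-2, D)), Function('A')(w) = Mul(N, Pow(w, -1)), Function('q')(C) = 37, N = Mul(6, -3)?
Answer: 1313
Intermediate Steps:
N = -18
Function('A')(w) = Mul(-18, Pow(w, -1))
Function('l')(t, D) = Mul(2, t, Add(-2, D)) (Function('l')(t, D) = Mul(Mul(2, t), Add(-2, D)) = Mul(2, t, Add(-2, D)))
Add(Mul(30, Add(9, Mul(Function('l')(Function('A')(-3), 5), Pow(1, -1)))), Mul(-1, Function('q')(-49))) = Add(Mul(30, Add(9, Mul(Mul(2, Mul(-18, Pow(-3, -1)), Add(-2, 5)), Pow(1, -1)))), Mul(-1, 37)) = Add(Mul(30, Add(9, Mul(Mul(2, Mul(-18, Rational(-1, 3)), 3), 1))), -37) = Add(Mul(30, Add(9, Mul(Mul(2, 6, 3), 1))), -37) = Add(Mul(30, Add(9, Mul(36, 1))), -37) = Add(Mul(30, Add(9, 36)), -37) = Add(Mul(30, 45), -37) = Add(1350, -37) = 1313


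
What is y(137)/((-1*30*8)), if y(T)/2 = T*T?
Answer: -18769/120 ≈ -156.41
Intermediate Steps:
y(T) = 2*T**2 (y(T) = 2*(T*T) = 2*T**2)
y(137)/((-1*30*8)) = (2*137**2)/((-1*30*8)) = (2*18769)/((-30*8)) = 37538/(-240) = 37538*(-1/240) = -18769/120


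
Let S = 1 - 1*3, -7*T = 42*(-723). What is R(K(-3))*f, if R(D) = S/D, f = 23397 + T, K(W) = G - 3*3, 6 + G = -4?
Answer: 55470/19 ≈ 2919.5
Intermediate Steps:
T = 4338 (T = -6*(-723) = -⅐*(-30366) = 4338)
G = -10 (G = -6 - 4 = -10)
K(W) = -19 (K(W) = -10 - 3*3 = -10 - 9 = -19)
f = 27735 (f = 23397 + 4338 = 27735)
S = -2 (S = 1 - 3 = -2)
R(D) = -2/D
R(K(-3))*f = -2/(-19)*27735 = -2*(-1/19)*27735 = (2/19)*27735 = 55470/19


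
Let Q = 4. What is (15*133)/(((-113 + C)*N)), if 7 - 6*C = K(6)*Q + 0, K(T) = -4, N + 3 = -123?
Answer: 19/131 ≈ 0.14504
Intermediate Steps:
N = -126 (N = -3 - 123 = -126)
C = 23/6 (C = 7/6 - (-4*4 + 0)/6 = 7/6 - (-16 + 0)/6 = 7/6 - ⅙*(-16) = 7/6 + 8/3 = 23/6 ≈ 3.8333)
(15*133)/(((-113 + C)*N)) = (15*133)/(((-113 + 23/6)*(-126))) = 1995/((-655/6*(-126))) = 1995/13755 = 1995*(1/13755) = 19/131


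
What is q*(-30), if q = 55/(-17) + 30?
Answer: -13650/17 ≈ -802.94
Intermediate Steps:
q = 455/17 (q = 55*(-1/17) + 30 = -55/17 + 30 = 455/17 ≈ 26.765)
q*(-30) = (455/17)*(-30) = -13650/17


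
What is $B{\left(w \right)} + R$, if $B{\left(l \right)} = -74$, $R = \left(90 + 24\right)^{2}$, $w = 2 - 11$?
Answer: $12922$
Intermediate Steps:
$w = -9$
$R = 12996$ ($R = 114^{2} = 12996$)
$B{\left(w \right)} + R = -74 + 12996 = 12922$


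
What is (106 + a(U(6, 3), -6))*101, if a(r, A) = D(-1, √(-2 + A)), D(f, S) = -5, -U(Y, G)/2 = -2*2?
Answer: 10201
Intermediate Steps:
U(Y, G) = 8 (U(Y, G) = -(-4)*2 = -2*(-4) = 8)
a(r, A) = -5
(106 + a(U(6, 3), -6))*101 = (106 - 5)*101 = 101*101 = 10201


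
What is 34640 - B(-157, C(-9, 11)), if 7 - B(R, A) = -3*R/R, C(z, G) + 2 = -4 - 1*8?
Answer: 34630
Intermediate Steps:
C(z, G) = -14 (C(z, G) = -2 + (-4 - 1*8) = -2 + (-4 - 8) = -2 - 12 = -14)
B(R, A) = 10 (B(R, A) = 7 - (-3)*R/R = 7 - (-3) = 7 - 1*(-3) = 7 + 3 = 10)
34640 - B(-157, C(-9, 11)) = 34640 - 1*10 = 34640 - 10 = 34630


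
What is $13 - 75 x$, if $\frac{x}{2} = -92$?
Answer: $13813$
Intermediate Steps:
$x = -184$ ($x = 2 \left(-92\right) = -184$)
$13 - 75 x = 13 - -13800 = 13 + 13800 = 13813$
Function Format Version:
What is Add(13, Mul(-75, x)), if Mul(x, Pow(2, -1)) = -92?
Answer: 13813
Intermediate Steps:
x = -184 (x = Mul(2, -92) = -184)
Add(13, Mul(-75, x)) = Add(13, Mul(-75, -184)) = Add(13, 13800) = 13813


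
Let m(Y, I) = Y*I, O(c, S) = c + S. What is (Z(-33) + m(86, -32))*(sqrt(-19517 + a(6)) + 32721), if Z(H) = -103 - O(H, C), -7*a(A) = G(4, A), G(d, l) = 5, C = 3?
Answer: -92436825 - 11300*I*sqrt(59773)/7 ≈ -9.2437e+7 - 3.9467e+5*I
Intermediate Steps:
a(A) = -5/7 (a(A) = -1/7*5 = -5/7)
O(c, S) = S + c
Z(H) = -106 - H (Z(H) = -103 - (3 + H) = -103 + (-3 - H) = -106 - H)
m(Y, I) = I*Y
(Z(-33) + m(86, -32))*(sqrt(-19517 + a(6)) + 32721) = ((-106 - 1*(-33)) - 32*86)*(sqrt(-19517 - 5/7) + 32721) = ((-106 + 33) - 2752)*(sqrt(-136624/7) + 32721) = (-73 - 2752)*(4*I*sqrt(59773)/7 + 32721) = -2825*(32721 + 4*I*sqrt(59773)/7) = -92436825 - 11300*I*sqrt(59773)/7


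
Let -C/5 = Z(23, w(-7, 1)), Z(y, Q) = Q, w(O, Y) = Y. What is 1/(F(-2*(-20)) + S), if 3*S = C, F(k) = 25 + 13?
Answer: 3/109 ≈ 0.027523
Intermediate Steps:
C = -5 (C = -5*1 = -5)
F(k) = 38
S = -5/3 (S = (⅓)*(-5) = -5/3 ≈ -1.6667)
1/(F(-2*(-20)) + S) = 1/(38 - 5/3) = 1/(109/3) = 3/109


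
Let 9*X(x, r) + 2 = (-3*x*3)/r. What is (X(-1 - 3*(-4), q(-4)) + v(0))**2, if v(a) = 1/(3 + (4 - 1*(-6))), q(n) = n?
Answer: 1485961/219024 ≈ 6.7845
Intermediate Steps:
v(a) = 1/13 (v(a) = 1/(3 + (4 + 6)) = 1/(3 + 10) = 1/13)
X(x, r) = -2/9 - x/r (X(x, r) = -2/9 + ((-3*x*3)/r)/9 = -2/9 + ((-9*x)/r)/9 = -2/9 + (-9*x/r)/9 = -2/9 - x/r)
(X(-1 - 3*(-4), q(-4)) + v(0))**2 = ((-2/9 - 1*(-1 - 3*(-4))/(-4)) + 1/13)**2 = ((-2/9 - 1*(-1 + 12)*(-1/4)) + 1/13)**2 = ((-2/9 - 1*11*(-1/4)) + 1/13)**2 = ((-2/9 + 11/4) + 1/13)**2 = (91/36 + 1/13)**2 = (1219/468)**2 = 1485961/219024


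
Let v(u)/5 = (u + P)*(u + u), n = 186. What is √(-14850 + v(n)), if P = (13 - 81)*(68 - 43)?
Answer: I*√2830890 ≈ 1682.5*I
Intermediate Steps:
P = -1700 (P = -68*25 = -1700)
v(u) = 10*u*(-1700 + u) (v(u) = 5*((u - 1700)*(u + u)) = 5*((-1700 + u)*(2*u)) = 5*(2*u*(-1700 + u)) = 10*u*(-1700 + u))
√(-14850 + v(n)) = √(-14850 + 10*186*(-1700 + 186)) = √(-14850 + 10*186*(-1514)) = √(-14850 - 2816040) = √(-2830890) = I*√2830890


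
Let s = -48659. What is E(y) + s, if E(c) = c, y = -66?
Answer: -48725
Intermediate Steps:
E(y) + s = -66 - 48659 = -48725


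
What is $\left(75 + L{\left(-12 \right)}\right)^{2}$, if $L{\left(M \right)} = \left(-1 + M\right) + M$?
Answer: $2500$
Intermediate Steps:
$L{\left(M \right)} = -1 + 2 M$
$\left(75 + L{\left(-12 \right)}\right)^{2} = \left(75 + \left(-1 + 2 \left(-12\right)\right)\right)^{2} = \left(75 - 25\right)^{2} = 50^{2} = 2500$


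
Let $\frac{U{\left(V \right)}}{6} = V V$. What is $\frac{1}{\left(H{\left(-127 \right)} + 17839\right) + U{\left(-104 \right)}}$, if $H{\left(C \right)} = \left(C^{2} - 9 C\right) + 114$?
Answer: $\frac{1}{100121} \approx 9.9879 \cdot 10^{-6}$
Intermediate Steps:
$U{\left(V \right)} = 6 V^{2}$ ($U{\left(V \right)} = 6 V V = 6 V^{2}$)
$H{\left(C \right)} = 114 + C^{2} - 9 C$
$\frac{1}{\left(H{\left(-127 \right)} + 17839\right) + U{\left(-104 \right)}} = \frac{1}{\left(\left(114 + \left(-127\right)^{2} - -1143\right) + 17839\right) + 6 \left(-104\right)^{2}} = \frac{1}{\left(\left(114 + 16129 + 1143\right) + 17839\right) + 6 \cdot 10816} = \frac{1}{\left(17386 + 17839\right) + 64896} = \frac{1}{35225 + 64896} = \frac{1}{100121}$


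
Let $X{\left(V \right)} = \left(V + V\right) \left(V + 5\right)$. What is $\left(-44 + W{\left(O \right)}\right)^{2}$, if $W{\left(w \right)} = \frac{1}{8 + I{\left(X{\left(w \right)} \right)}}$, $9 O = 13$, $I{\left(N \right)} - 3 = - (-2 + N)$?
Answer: $\frac{404050201}{207025} \approx 1951.7$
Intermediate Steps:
$X{\left(V \right)} = 2 V \left(5 + V\right)$
$I{\left(N \right)} = 5 - N$ ($I{\left(N \right)} = 3 - \left(-2 + N\right) = 5 - N$)
$O = \frac{13}{9}$ ($O = \frac{1}{9} \cdot 13 = \frac{13}{9} \approx 1.4444$)
$W{\left(w \right)} = \frac{1}{13 - 2 w \left(5 + w\right)}$ ($W{\left(w \right)} = \frac{1}{8 - \left(-5 + 2 w \left(5 + w\right)\right)} = \frac{1}{13 - 2 w \left(5 + w\right)}$)
$\left(-44 + W{\left(O \right)}\right)^{2} = \left(-44 - \frac{1}{-13 + 2 \cdot \frac{13}{9} \left(5 + \frac{13}{9}\right)}\right)^{2} = \left(-44 - \frac{1}{-13 + 2 \cdot \frac{13}{9} \cdot \frac{58}{9}}\right)^{2} = \left(-44 - \frac{1}{-13 + \frac{1508}{81}}\right)^{2} = \left(-44 - \frac{1}{\frac{455}{81}}\right)^{2} = \left(-44 - \frac{81}{455}\right)^{2} = \left(- \frac{20101}{455}\right)^{2} = \frac{404050201}{207025}$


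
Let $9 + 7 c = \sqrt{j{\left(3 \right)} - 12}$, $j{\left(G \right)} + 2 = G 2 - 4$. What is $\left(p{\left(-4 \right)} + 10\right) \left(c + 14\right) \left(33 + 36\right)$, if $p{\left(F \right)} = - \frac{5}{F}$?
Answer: $\frac{276345}{28} + \frac{3105 i \sqrt{3}}{14} \approx 9869.5 + 384.14 i$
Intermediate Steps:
$j{\left(G \right)} = -6 + 2 G$ ($j{\left(G \right)} = -2 + \left(G 2 - 4\right) = -2 + \left(2 G - 4\right) = -2 + \left(-4 + 2 G\right) = -6 + 2 G$)
$c = - \frac{9}{7} + \frac{2 i \sqrt{3}}{7}$ ($c = - \frac{9}{7} + \frac{\sqrt{\left(-6 + 2 \cdot 3\right) - 12}}{7} = - \frac{9}{7} + \frac{\sqrt{\left(-6 + 6\right) - 12}}{7} = - \frac{9}{7} + \frac{\sqrt{0 - 12}}{7} = - \frac{9}{7} + \frac{\sqrt{-12}}{7} = - \frac{9}{7} + \frac{2 i \sqrt{3}}{7} \approx -1.2857 + 0.49487 i$)
$\left(p{\left(-4 \right)} + 10\right) \left(c + 14\right) \left(33 + 36\right) = \left(- \frac{5}{-4} + 10\right) \left(\left(- \frac{9}{7} + \frac{2 i \sqrt{3}}{7}\right) + 14\right) \left(33 + 36\right) = \left(\left(-5\right) \left(- \frac{1}{4}\right) + 10\right) \left(\frac{89}{7} + \frac{2 i \sqrt{3}}{7}\right) 69 = \left(\frac{5}{4} + 10\right) \left(\frac{89}{7} + \frac{2 i \sqrt{3}}{7}\right) 69 = \frac{45 \left(\frac{89}{7} + \frac{2 i \sqrt{3}}{7}\right)}{4} \cdot 69 = \left(\frac{4005}{28} + \frac{45 i \sqrt{3}}{14}\right) 69 = \frac{276345}{28} + \frac{3105 i \sqrt{3}}{14}$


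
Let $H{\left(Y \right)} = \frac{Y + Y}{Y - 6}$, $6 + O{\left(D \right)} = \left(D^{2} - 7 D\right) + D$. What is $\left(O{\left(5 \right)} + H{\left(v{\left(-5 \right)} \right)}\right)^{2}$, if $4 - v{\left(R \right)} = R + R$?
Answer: $\frac{225}{4} \approx 56.25$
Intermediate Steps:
$v{\left(R \right)} = 4 - 2 R$ ($v{\left(R \right)} = 4 - \left(R + R\right) = 4 - 2 R$)
$O{\left(D \right)} = -6 + D^{2} - 6 D$ ($O{\left(D \right)} = -6 + \left(\left(D^{2} - 7 D\right) + D\right) = -6 + \left(D^{2} - 6 D\right) = -6 + D^{2} - 6 D$)
$H{\left(Y \right)} = \frac{2 Y}{-6 + Y}$
$\left(O{\left(5 \right)} + H{\left(v{\left(-5 \right)} \right)}\right)^{2} = \left(\left(-6 + 5^{2} - 30\right) + \frac{2 \left(4 - -10\right)}{-6 + \left(4 - -10\right)}\right)^{2} = \left(\left(-6 + 25 - 30\right) + \frac{2 \left(4 + 10\right)}{-6 + \left(4 + 10\right)}\right)^{2} = \left(-11 + 2 \cdot 14 \frac{1}{-6 + 14}\right)^{2} = \left(-11 + 2 \cdot 14 \cdot \frac{1}{8}\right)^{2} = \left(-11 + \frac{7}{2}\right)^{2} = \left(- \frac{15}{2}\right)^{2} = \frac{225}{4}$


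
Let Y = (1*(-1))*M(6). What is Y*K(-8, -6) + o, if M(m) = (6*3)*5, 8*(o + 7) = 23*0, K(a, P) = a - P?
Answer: 173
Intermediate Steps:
o = -7 (o = -7 + (23*0)/8 = -7 + (⅛)*0 = -7 + 0 = -7)
M(m) = 90 (M(m) = 18*5 = 90)
Y = -90 (Y = (1*(-1))*90 = -1*90 = -90)
Y*K(-8, -6) + o = -90*(-8 - 1*(-6)) - 7 = -90*(-8 + 6) - 7 = -90*(-2) - 7 = 180 - 7 = 173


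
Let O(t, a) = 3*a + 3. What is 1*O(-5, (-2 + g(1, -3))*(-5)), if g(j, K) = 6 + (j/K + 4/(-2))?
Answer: -22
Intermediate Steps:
g(j, K) = 4 + j/K (g(j, K) = 6 + (j/K + 4*(-1/2)) = 6 + (j/K - 2) = 6 + (-2 + j/K) = 4 + j/K)
O(t, a) = 3 + 3*a
1*O(-5, (-2 + g(1, -3))*(-5)) = 1*(3 + 3*((-2 + (4 + 1/(-3)))*(-5))) = 1*(3 + 3*((-2 + (4 + 1*(-1/3)))*(-5))) = 1*(3 + 3*((-2 + (4 - 1/3))*(-5))) = 1*(3 + 3*((-2 + 11/3)*(-5))) = 1*(3 + 3*((5/3)*(-5))) = 1*(3 + 3*(-25/3)) = 1*(3 - 25) = 1*(-22) = -22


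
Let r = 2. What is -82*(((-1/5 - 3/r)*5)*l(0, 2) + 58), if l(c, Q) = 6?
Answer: -574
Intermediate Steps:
-82*(((-1/5 - 3/r)*5)*l(0, 2) + 58) = -82*(((-1/5 - 3/2)*5)*6 + 58) = -82*(((-1*⅕ - 3*½)*5)*6 + 58) = -82*(((-⅕ - 3/2)*5)*6 + 58) = -82*(-17/10*5*6 + 58) = -82*(-17/2*6 + 58) = -82*(-51 + 58) = -82*7 = -574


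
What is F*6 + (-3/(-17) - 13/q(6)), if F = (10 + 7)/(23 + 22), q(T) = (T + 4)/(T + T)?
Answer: -671/51 ≈ -13.157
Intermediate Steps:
q(T) = (4 + T)/(2*T) (q(T) = (4 + T)/((2*T)) = (4 + T)*(1/(2*T)) = (4 + T)/(2*T))
F = 17/45 ≈ 0.37778
F*6 + (-3/(-17) - 13/q(6)) = (17/45)*6 + (-3/(-17) - 13*12/(4 + 6)) = 34/15 + (-3*(-1/17) - 13/((1/2)*(1/6)*10)) = 34/15 + (3/17 - 13/5/6) = 34/15 + (3/17 - 13*6/5) = 34/15 + (3/17 - 78/5) = 34/15 - 1311/85 = -671/51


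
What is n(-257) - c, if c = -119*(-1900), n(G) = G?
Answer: -226357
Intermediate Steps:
c = 226100
n(-257) - c = -257 - 1*226100 = -257 - 226100 = -226357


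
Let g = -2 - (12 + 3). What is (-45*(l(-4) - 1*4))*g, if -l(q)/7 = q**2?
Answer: -88740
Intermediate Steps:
l(q) = -7*q**2
g = -17 (g = -2 - 1*15 = -2 - 15 = -17)
(-45*(l(-4) - 1*4))*g = -45*(-7*(-4)**2 - 1*4)*(-17) = -45*(-7*16 - 4)*(-17) = -45*(-112 - 4)*(-17) = -45*(-116)*(-17) = 5220*(-17) = -88740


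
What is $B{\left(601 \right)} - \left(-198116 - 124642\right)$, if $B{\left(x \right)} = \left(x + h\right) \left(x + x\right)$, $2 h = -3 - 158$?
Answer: $948399$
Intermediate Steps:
$h = - \frac{161}{2}$ ($h = \frac{-3 - 158}{2} = \frac{1}{2} \left(-161\right) = - \frac{161}{2} \approx -80.5$)
$B{\left(x \right)} = 2 x \left(- \frac{161}{2} + x\right)$ ($B{\left(x \right)} = \left(x - \frac{161}{2}\right) \left(x + x\right) = \left(- \frac{161}{2} + x\right) 2 x = 2 x \left(- \frac{161}{2} + x\right)$)
$B{\left(601 \right)} - \left(-198116 - 124642\right) = 601 \left(-161 + 2 \cdot 601\right) - \left(-198116 - 124642\right) = 601 \left(-161 + 1202\right) - \left(-198116 - 124642\right) = 601 \cdot 1041 - -322758 = 625641 + 322758 = 948399$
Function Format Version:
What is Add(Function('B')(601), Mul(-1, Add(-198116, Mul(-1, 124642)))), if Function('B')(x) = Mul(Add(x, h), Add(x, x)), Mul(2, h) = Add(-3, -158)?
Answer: 948399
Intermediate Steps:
h = Rational(-161, 2) (h = Mul(Rational(1, 2), Add(-3, -158)) = Mul(Rational(1, 2), -161) = Rational(-161, 2) ≈ -80.500)
Function('B')(x) = Mul(2, x, Add(Rational(-161, 2), x)) (Function('B')(x) = Mul(Add(x, Rational(-161, 2)), Add(x, x)) = Mul(Add(Rational(-161, 2), x), Mul(2, x)) = Mul(2, x, Add(Rational(-161, 2), x)))
Add(Function('B')(601), Mul(-1, Add(-198116, Mul(-1, 124642)))) = Add(Mul(601, Add(-161, Mul(2, 601))), Mul(-1, Add(-198116, Mul(-1, 124642)))) = Add(Mul(601, Add(-161, 1202)), Mul(-1, Add(-198116, -124642))) = Add(Mul(601, 1041), Mul(-1, -322758)) = Add(625641, 322758) = 948399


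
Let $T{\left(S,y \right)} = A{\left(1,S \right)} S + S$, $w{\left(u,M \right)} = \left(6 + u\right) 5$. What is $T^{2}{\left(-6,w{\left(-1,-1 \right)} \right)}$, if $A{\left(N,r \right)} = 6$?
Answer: $1764$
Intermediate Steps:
$w{\left(u,M \right)} = 30 + 5 u$
$T{\left(S,y \right)} = 7 S$ ($T{\left(S,y \right)} = 6 S + S = 7 S$)
$T^{2}{\left(-6,w{\left(-1,-1 \right)} \right)} = \left(7 \left(-6\right)\right)^{2} = \left(-42\right)^{2} = 1764$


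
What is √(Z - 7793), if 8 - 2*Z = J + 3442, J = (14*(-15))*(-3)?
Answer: 5*I*√393 ≈ 99.121*I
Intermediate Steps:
J = 630 (J = -210*(-3) = 630)
Z = -2032 (Z = 4 - (630 + 3442)/2 = 4 - ½*4072 = 4 - 2036 = -2032)
√(Z - 7793) = √(-2032 - 7793) = √(-9825) = 5*I*√393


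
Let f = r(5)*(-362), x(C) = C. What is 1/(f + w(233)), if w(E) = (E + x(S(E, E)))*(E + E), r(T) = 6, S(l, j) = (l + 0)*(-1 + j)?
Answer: 1/25296502 ≈ 3.9531e-8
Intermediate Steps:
S(l, j) = l*(-1 + j)
w(E) = 2*E*(E + E*(-1 + E)) (w(E) = (E + E*(-1 + E))*(E + E) = (E + E*(-1 + E))*(2*E) = 2*E*(E + E*(-1 + E)))
f = -2172 (f = 6*(-362) = -2172)
1/(f + w(233)) = 1/(-2172 + 2*233³) = 1/(-2172 + 2*12649337) = 1/(-2172 + 25298674) = 1/25296502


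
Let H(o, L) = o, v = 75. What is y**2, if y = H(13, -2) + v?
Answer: 7744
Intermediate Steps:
y = 88 (y = 13 + 75 = 88)
y**2 = 88**2 = 7744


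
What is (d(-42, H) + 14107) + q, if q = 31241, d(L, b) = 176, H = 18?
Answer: 45524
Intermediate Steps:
(d(-42, H) + 14107) + q = (176 + 14107) + 31241 = 14283 + 31241 = 45524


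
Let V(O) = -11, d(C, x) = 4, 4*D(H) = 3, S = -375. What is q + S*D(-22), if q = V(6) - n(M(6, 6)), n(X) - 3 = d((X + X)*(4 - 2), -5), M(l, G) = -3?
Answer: -1197/4 ≈ -299.25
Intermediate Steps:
D(H) = 3/4 (D(H) = (1/4)*3 = 3/4)
n(X) = 7 (n(X) = 3 + 4 = 7)
q = -18 (q = -11 - 1*7 = -11 - 7 = -18)
q + S*D(-22) = -18 - 375*3/4 = -18 - 1125/4 = -1197/4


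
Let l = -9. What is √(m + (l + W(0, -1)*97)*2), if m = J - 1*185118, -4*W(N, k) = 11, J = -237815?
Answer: I*√1693938/2 ≈ 650.76*I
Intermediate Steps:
W(N, k) = -11/4 (W(N, k) = -¼*11 = -11/4)
m = -422933 (m = -237815 - 1*185118 = -237815 - 185118 = -422933)
√(m + (l + W(0, -1)*97)*2) = √(-422933 + (-9 - 11/4*97)*2) = √(-422933 + (-9 - 1067/4)*2) = √(-422933 - 1103/4*2) = √(-422933 - 1103/2) = √(-846969/2) = I*√1693938/2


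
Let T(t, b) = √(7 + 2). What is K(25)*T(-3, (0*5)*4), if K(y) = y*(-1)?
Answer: -75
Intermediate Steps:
T(t, b) = 3 (T(t, b) = √9 = 3)
K(y) = -y
K(25)*T(-3, (0*5)*4) = -1*25*3 = -25*3 = -75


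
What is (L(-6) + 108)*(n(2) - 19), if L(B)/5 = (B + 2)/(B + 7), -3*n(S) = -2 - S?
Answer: -4664/3 ≈ -1554.7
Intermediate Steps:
n(S) = ⅔ + S/3 (n(S) = -(-2 - S)/3 = ⅔ + S/3)
L(B) = 5*(2 + B)/(7 + B) (L(B) = 5*((B + 2)/(B + 7)) = 5*((2 + B)/(7 + B)) = 5*(2 + B)/(7 + B))
(L(-6) + 108)*(n(2) - 19) = (5*(2 - 6)/(7 - 6) + 108)*((⅔ + (⅓)*2) - 19) = (5*(-4)/1 + 108)*((⅔ + ⅔) - 19) = (5*1*(-4) + 108)*(4/3 - 19) = (-20 + 108)*(-53/3) = 88*(-53/3) = -4664/3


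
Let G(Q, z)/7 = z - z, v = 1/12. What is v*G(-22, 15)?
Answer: 0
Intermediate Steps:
v = 1/12 ≈ 0.083333
G(Q, z) = 0 (G(Q, z) = 7*(z - z) = 7*0 = 0)
v*G(-22, 15) = (1/12)*0 = 0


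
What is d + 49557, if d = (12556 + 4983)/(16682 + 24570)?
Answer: 2044342903/41252 ≈ 49557.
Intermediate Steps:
d = 17539/41252 ≈ 0.42517
d + 49557 = 17539/41252 + 49557 = 2044342903/41252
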